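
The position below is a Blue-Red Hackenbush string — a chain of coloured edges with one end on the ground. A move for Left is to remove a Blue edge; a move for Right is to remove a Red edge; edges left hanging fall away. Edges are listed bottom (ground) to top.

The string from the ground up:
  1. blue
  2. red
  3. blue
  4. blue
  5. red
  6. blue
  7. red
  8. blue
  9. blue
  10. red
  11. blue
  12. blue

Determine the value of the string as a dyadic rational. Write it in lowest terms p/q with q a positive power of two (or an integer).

edge 1 of 12 (blue): { 0 | none } ⇒ 1
edge 2 of 12 (red): { 0 | 1 } ⇒ 1/2
edge 3 of 12 (blue): { 0; 1/2 | 1 } ⇒ 3/4
edge 4 of 12 (blue): { 0; 1/2; 3/4 | 1 } ⇒ 7/8
edge 5 of 12 (red): { 0; 1/2; 3/4 | 7/8; 1 } ⇒ 13/16
edge 6 of 12 (blue): { 0; 1/2; 3/4; 13/16 | 7/8; 1 } ⇒ 27/32
edge 7 of 12 (red): { 0; 1/2; 3/4; 13/16 | 27/32; 7/8; 1 } ⇒ 53/64
edge 8 of 12 (blue): { 0; 1/2; 3/4; 13/16; 53/64 | 27/32; 7/8; 1 } ⇒ 107/128
edge 9 of 12 (blue): { 0; 1/2; 3/4; 13/16; 53/64; 107/128 | 27/32; 7/8; 1 } ⇒ 215/256
edge 10 of 12 (red): { 0; 1/2; 3/4; 13/16; 53/64; 107/128 | 215/256; 27/32; 7/8; 1 } ⇒ 429/512
edge 11 of 12 (blue): { 0; 1/2; 3/4; 13/16; 53/64; 107/128; 429/512 | 215/256; 27/32; 7/8; 1 } ⇒ 859/1024
edge 12 of 12 (blue): { 0; 1/2; 3/4; 13/16; 53/64; 107/128; 429/512; 859/1024 | 215/256; 27/32; 7/8; 1 } ⇒ 1719/2048

1719/2048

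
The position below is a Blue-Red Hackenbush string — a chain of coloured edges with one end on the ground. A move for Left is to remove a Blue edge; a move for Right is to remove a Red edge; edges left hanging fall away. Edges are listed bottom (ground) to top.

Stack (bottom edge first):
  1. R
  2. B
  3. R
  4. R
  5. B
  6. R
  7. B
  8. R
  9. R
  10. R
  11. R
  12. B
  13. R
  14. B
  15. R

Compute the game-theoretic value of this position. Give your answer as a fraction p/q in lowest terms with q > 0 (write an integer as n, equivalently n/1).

-13803/16384

G(R) = { (no moves) | 0 } => -1
G(RB) = { -1 | 0 } => -1/2
G(RBR) = { -1 | -1/2; 0 } => -3/4
G(RBRR) = { -1 | -3/4; -1/2; 0 } => -7/8
G(RBRRB) = { -1; -7/8 | -3/4; -1/2; 0 } => -13/16
G(RBRRBR) = { -1; -7/8 | -13/16; -3/4; -1/2; 0 } => -27/32
G(RBRRBRB) = { -1; -7/8; -27/32 | -13/16; -3/4; -1/2; 0 } => -53/64
G(RBRRBRBR) = { -1; -7/8; -27/32 | -53/64; -13/16; -3/4; -1/2; 0 } => -107/128
G(RBRRBRBRR) = { -1; -7/8; -27/32 | -107/128; -53/64; -13/16; -3/4; -1/2; 0 } => -215/256
G(RBRRBRBRRR) = { -1; -7/8; -27/32 | -215/256; -107/128; -53/64; -13/16; -3/4; -1/2; 0 } => -431/512
G(RBRRBRBRRRR) = { -1; -7/8; -27/32 | -431/512; -215/256; -107/128; -53/64; -13/16; -3/4; -1/2; 0 } => -863/1024
G(RBRRBRBRRRRB) = { -1; -7/8; -27/32; -863/1024 | -431/512; -215/256; -107/128; -53/64; -13/16; -3/4; -1/2; 0 } => -1725/2048
G(RBRRBRBRRRRBR) = { -1; -7/8; -27/32; -863/1024 | -1725/2048; -431/512; -215/256; -107/128; -53/64; -13/16; -3/4; -1/2; 0 } => -3451/4096
G(RBRRBRBRRRRBRB) = { -1; -7/8; -27/32; -863/1024; -3451/4096 | -1725/2048; -431/512; -215/256; -107/128; -53/64; -13/16; -3/4; -1/2; 0 } => -6901/8192
G(RBRRBRBRRRRBRBR) = { -1; -7/8; -27/32; -863/1024; -3451/4096 | -6901/8192; -1725/2048; -431/512; -215/256; -107/128; -53/64; -13/16; -3/4; -1/2; 0 } => -13803/16384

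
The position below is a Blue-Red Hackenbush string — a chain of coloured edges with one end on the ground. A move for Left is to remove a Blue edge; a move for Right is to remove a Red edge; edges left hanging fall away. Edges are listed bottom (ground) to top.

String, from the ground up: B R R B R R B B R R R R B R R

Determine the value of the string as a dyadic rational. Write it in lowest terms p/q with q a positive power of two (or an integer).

4873/16384

Build g(s[:k]) for k = 1..15, string s = B R R B R R B B R R R R B R R.
step 1: add B to get B; options L={ 0 } R={ none } gives 1
step 2: add R to get BR; options L={ 0 } R={ 1 } gives 1/2
step 3: add R to get BRR; options L={ 0 } R={ 1/2 1 } gives 1/4
step 4: add B to get BRRB; options L={ 0 1/4 } R={ 1/2 1 } gives 3/8
step 5: add R to get BRRBR; options L={ 0 1/4 } R={ 3/8 1/2 1 } gives 5/16
step 6: add R to get BRRBRR; options L={ 0 1/4 } R={ 5/16 3/8 1/2 1 } gives 9/32
step 7: add B to get BRRBRRB; options L={ 0 1/4 9/32 } R={ 5/16 3/8 1/2 1 } gives 19/64
step 8: add B to get BRRBRRBB; options L={ 0 1/4 9/32 19/64 } R={ 5/16 3/8 1/2 1 } gives 39/128
step 9: add R to get BRRBRRBBR; options L={ 0 1/4 9/32 19/64 } R={ 39/128 5/16 3/8 1/2 1 } gives 77/256
step 10: add R to get BRRBRRBBRR; options L={ 0 1/4 9/32 19/64 } R={ 77/256 39/128 5/16 3/8 1/2 1 } gives 153/512
step 11: add R to get BRRBRRBBRRR; options L={ 0 1/4 9/32 19/64 } R={ 153/512 77/256 39/128 5/16 3/8 1/2 1 } gives 305/1024
step 12: add R to get BRRBRRBBRRRR; options L={ 0 1/4 9/32 19/64 } R={ 305/1024 153/512 77/256 39/128 5/16 3/8 1/2 1 } gives 609/2048
step 13: add B to get BRRBRRBBRRRRB; options L={ 0 1/4 9/32 19/64 609/2048 } R={ 305/1024 153/512 77/256 39/128 5/16 3/8 1/2 1 } gives 1219/4096
step 14: add R to get BRRBRRBBRRRRBR; options L={ 0 1/4 9/32 19/64 609/2048 } R={ 1219/4096 305/1024 153/512 77/256 39/128 5/16 3/8 1/2 1 } gives 2437/8192
step 15: add R to get BRRBRRBBRRRRBRR; options L={ 0 1/4 9/32 19/64 609/2048 } R={ 2437/8192 1219/4096 305/1024 153/512 77/256 39/128 5/16 3/8 1/2 1 } gives 4873/16384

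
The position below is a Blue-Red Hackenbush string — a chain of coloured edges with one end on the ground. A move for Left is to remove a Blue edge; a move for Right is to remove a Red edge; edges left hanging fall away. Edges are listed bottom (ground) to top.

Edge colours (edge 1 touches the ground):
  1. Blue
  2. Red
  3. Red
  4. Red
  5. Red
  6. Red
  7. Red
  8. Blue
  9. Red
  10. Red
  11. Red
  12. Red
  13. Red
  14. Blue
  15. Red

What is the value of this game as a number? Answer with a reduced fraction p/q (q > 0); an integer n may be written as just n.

Build value(s[:k]) for k = 1..15, string s = Blue Red Red Red Red Red Red Blue Red Red Red Red Red Blue Red.
1 of 15 · B · max L 0 · min R +∞ -> 1
2 of 15 · BR · max L 0 · min R 1 -> 1/2
3 of 15 · BRR · max L 0 · min R 1/2 -> 1/4
4 of 15 · BRRR · max L 0 · min R 1/4 -> 1/8
5 of 15 · BRRRR · max L 0 · min R 1/8 -> 1/16
6 of 15 · BRRRRR · max L 0 · min R 1/16 -> 1/32
7 of 15 · BRRRRRR · max L 0 · min R 1/32 -> 1/64
8 of 15 · BRRRRRRB · max L 1/64 · min R 1/32 -> 3/128
9 of 15 · BRRRRRRBR · max L 1/64 · min R 3/128 -> 5/256
10 of 15 · BRRRRRRBRR · max L 1/64 · min R 5/256 -> 9/512
11 of 15 · BRRRRRRBRRR · max L 1/64 · min R 9/512 -> 17/1024
12 of 15 · BRRRRRRBRRRR · max L 1/64 · min R 17/1024 -> 33/2048
13 of 15 · BRRRRRRBRRRRR · max L 1/64 · min R 33/2048 -> 65/4096
14 of 15 · BRRRRRRBRRRRRB · max L 65/4096 · min R 33/2048 -> 131/8192
15 of 15 · BRRRRRRBRRRRRBR · max L 65/4096 · min R 131/8192 -> 261/16384

261/16384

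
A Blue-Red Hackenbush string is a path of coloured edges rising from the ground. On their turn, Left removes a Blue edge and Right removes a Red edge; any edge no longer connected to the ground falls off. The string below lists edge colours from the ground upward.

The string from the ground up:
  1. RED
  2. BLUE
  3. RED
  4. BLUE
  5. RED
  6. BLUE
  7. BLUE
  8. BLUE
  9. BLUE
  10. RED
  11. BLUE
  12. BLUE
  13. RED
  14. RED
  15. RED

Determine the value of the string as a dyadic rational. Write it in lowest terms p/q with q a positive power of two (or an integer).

-10319/16384

edge 1 of 15 (RED): { (no moves) | 0 } gives -1
edge 2 of 15 (BLUE): { -1 | 0 } gives -1/2
edge 3 of 15 (RED): { -1 | -1/2,0 } gives -3/4
edge 4 of 15 (BLUE): { -1,-3/4 | -1/2,0 } gives -5/8
edge 5 of 15 (RED): { -1,-3/4 | -5/8,-1/2,0 } gives -11/16
edge 6 of 15 (BLUE): { -1,-3/4,-11/16 | -5/8,-1/2,0 } gives -21/32
edge 7 of 15 (BLUE): { -1,-3/4,-11/16,-21/32 | -5/8,-1/2,0 } gives -41/64
edge 8 of 15 (BLUE): { -1,-3/4,-11/16,-21/32,-41/64 | -5/8,-1/2,0 } gives -81/128
edge 9 of 15 (BLUE): { -1,-3/4,-11/16,-21/32,-41/64,-81/128 | -5/8,-1/2,0 } gives -161/256
edge 10 of 15 (RED): { -1,-3/4,-11/16,-21/32,-41/64,-81/128 | -161/256,-5/8,-1/2,0 } gives -323/512
edge 11 of 15 (BLUE): { -1,-3/4,-11/16,-21/32,-41/64,-81/128,-323/512 | -161/256,-5/8,-1/2,0 } gives -645/1024
edge 12 of 15 (BLUE): { -1,-3/4,-11/16,-21/32,-41/64,-81/128,-323/512,-645/1024 | -161/256,-5/8,-1/2,0 } gives -1289/2048
edge 13 of 15 (RED): { -1,-3/4,-11/16,-21/32,-41/64,-81/128,-323/512,-645/1024 | -1289/2048,-161/256,-5/8,-1/2,0 } gives -2579/4096
edge 14 of 15 (RED): { -1,-3/4,-11/16,-21/32,-41/64,-81/128,-323/512,-645/1024 | -2579/4096,-1289/2048,-161/256,-5/8,-1/2,0 } gives -5159/8192
edge 15 of 15 (RED): { -1,-3/4,-11/16,-21/32,-41/64,-81/128,-323/512,-645/1024 | -5159/8192,-2579/4096,-1289/2048,-161/256,-5/8,-1/2,0 } gives -10319/16384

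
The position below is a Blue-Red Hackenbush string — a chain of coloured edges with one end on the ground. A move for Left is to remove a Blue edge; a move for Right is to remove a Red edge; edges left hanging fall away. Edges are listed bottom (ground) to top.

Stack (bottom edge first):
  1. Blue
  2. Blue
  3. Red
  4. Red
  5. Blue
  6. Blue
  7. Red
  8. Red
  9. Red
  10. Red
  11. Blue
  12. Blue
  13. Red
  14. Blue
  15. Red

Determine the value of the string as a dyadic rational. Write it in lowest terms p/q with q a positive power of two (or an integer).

Prefix values for Blue Blue Red Red Blue Blue Red Red Red Red Blue Blue Red Blue Red via {L|R} + simplicity:
1 of 15 · B · max L 0 · min R +∞ -> 1
2 of 15 · BB · max L 1 · min R +∞ -> 2
3 of 15 · BBR · max L 1 · min R 2 -> 3/2
4 of 15 · BBRR · max L 1 · min R 3/2 -> 5/4
5 of 15 · BBRRB · max L 5/4 · min R 3/2 -> 11/8
6 of 15 · BBRRBB · max L 11/8 · min R 3/2 -> 23/16
7 of 15 · BBRRBBR · max L 11/8 · min R 23/16 -> 45/32
8 of 15 · BBRRBBRR · max L 11/8 · min R 45/32 -> 89/64
9 of 15 · BBRRBBRRR · max L 11/8 · min R 89/64 -> 177/128
10 of 15 · BBRRBBRRRR · max L 11/8 · min R 177/128 -> 353/256
11 of 15 · BBRRBBRRRRB · max L 353/256 · min R 177/128 -> 707/512
12 of 15 · BBRRBBRRRRBB · max L 707/512 · min R 177/128 -> 1415/1024
13 of 15 · BBRRBBRRRRBBR · max L 707/512 · min R 1415/1024 -> 2829/2048
14 of 15 · BBRRBBRRRRBBRB · max L 2829/2048 · min R 1415/1024 -> 5659/4096
15 of 15 · BBRRBBRRRRBBRBR · max L 2829/2048 · min R 5659/4096 -> 11317/8192

11317/8192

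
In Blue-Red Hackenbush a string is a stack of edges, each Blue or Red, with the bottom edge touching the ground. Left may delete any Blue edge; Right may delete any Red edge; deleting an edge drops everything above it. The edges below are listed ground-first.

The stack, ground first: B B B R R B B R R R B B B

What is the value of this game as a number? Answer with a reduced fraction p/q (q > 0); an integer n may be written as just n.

2447/1024

step 1: add B to get B; options L={ 0 } R={ (no moves) } gives 1
step 2: add B to get BB; options L={ 0, 1 } R={ (no moves) } gives 2
step 3: add B to get BBB; options L={ 0, 1, 2 } R={ (no moves) } gives 3
step 4: add R to get BBBR; options L={ 0, 1, 2 } R={ 3 } gives 5/2
step 5: add R to get BBBRR; options L={ 0, 1, 2 } R={ 5/2, 3 } gives 9/4
step 6: add B to get BBBRRB; options L={ 0, 1, 2, 9/4 } R={ 5/2, 3 } gives 19/8
step 7: add B to get BBBRRBB; options L={ 0, 1, 2, 9/4, 19/8 } R={ 5/2, 3 } gives 39/16
step 8: add R to get BBBRRBBR; options L={ 0, 1, 2, 9/4, 19/8 } R={ 39/16, 5/2, 3 } gives 77/32
step 9: add R to get BBBRRBBRR; options L={ 0, 1, 2, 9/4, 19/8 } R={ 77/32, 39/16, 5/2, 3 } gives 153/64
step 10: add R to get BBBRRBBRRR; options L={ 0, 1, 2, 9/4, 19/8 } R={ 153/64, 77/32, 39/16, 5/2, 3 } gives 305/128
step 11: add B to get BBBRRBBRRRB; options L={ 0, 1, 2, 9/4, 19/8, 305/128 } R={ 153/64, 77/32, 39/16, 5/2, 3 } gives 611/256
step 12: add B to get BBBRRBBRRRBB; options L={ 0, 1, 2, 9/4, 19/8, 305/128, 611/256 } R={ 153/64, 77/32, 39/16, 5/2, 3 } gives 1223/512
step 13: add B to get BBBRRBBRRRBBB; options L={ 0, 1, 2, 9/4, 19/8, 305/128, 611/256, 1223/512 } R={ 153/64, 77/32, 39/16, 5/2, 3 } gives 2447/1024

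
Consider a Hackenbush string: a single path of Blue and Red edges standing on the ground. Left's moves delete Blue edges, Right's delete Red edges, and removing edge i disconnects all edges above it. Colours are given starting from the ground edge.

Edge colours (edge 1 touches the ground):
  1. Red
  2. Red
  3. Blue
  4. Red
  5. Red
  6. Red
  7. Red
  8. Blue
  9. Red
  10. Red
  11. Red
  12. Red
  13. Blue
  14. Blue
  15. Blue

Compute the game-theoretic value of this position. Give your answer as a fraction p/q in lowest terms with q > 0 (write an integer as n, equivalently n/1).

-16113/8192

Prefix values for Red Red Blue Red Red Red Red Blue Red Red Red Red Blue Blue Blue via {L|R} + simplicity:
G_1 [R]  L=[∅]  R=[0]  — -1
G_2 [RR]  L=[∅]  R=[-1; 0]  — -2
G_3 [RRB]  L=[-2]  R=[-1; 0]  — -3/2
G_4 [RRBR]  L=[-2]  R=[-3/2; -1; 0]  — -7/4
G_5 [RRBRR]  L=[-2]  R=[-7/4; -3/2; -1; 0]  — -15/8
G_6 [RRBRRR]  L=[-2]  R=[-15/8; -7/4; -3/2; -1; 0]  — -31/16
G_7 [RRBRRRR]  L=[-2]  R=[-31/16; -15/8; -7/4; -3/2; -1; 0]  — -63/32
G_8 [RRBRRRRB]  L=[-2; -63/32]  R=[-31/16; -15/8; -7/4; -3/2; -1; 0]  — -125/64
G_9 [RRBRRRRBR]  L=[-2; -63/32]  R=[-125/64; -31/16; -15/8; -7/4; -3/2; -1; 0]  — -251/128
G_10 [RRBRRRRBRR]  L=[-2; -63/32]  R=[-251/128; -125/64; -31/16; -15/8; -7/4; -3/2; -1; 0]  — -503/256
G_11 [RRBRRRRBRRR]  L=[-2; -63/32]  R=[-503/256; -251/128; -125/64; -31/16; -15/8; -7/4; -3/2; -1; 0]  — -1007/512
G_12 [RRBRRRRBRRRR]  L=[-2; -63/32]  R=[-1007/512; -503/256; -251/128; -125/64; -31/16; -15/8; -7/4; -3/2; -1; 0]  — -2015/1024
G_13 [RRBRRRRBRRRRB]  L=[-2; -63/32; -2015/1024]  R=[-1007/512; -503/256; -251/128; -125/64; -31/16; -15/8; -7/4; -3/2; -1; 0]  — -4029/2048
G_14 [RRBRRRRBRRRRBB]  L=[-2; -63/32; -2015/1024; -4029/2048]  R=[-1007/512; -503/256; -251/128; -125/64; -31/16; -15/8; -7/4; -3/2; -1; 0]  — -8057/4096
G_15 [RRBRRRRBRRRRBBB]  L=[-2; -63/32; -2015/1024; -4029/2048; -8057/4096]  R=[-1007/512; -503/256; -251/128; -125/64; -31/16; -15/8; -7/4; -3/2; -1; 0]  — -16113/8192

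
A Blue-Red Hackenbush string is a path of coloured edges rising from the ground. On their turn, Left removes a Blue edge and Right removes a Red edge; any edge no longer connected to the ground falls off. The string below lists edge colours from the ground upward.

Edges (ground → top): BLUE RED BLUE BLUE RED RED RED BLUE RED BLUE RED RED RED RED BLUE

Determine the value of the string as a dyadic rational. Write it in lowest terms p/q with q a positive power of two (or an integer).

G(B) = { 0 | ∅ } => 1
G(BR) = { 0 | 1 } => 1/2
G(BRB) = { 0, 1/2 | 1 } => 3/4
G(BRBB) = { 0, 1/2, 3/4 | 1 } => 7/8
G(BRBBR) = { 0, 1/2, 3/4 | 7/8, 1 } => 13/16
G(BRBBRR) = { 0, 1/2, 3/4 | 13/16, 7/8, 1 } => 25/32
G(BRBBRRR) = { 0, 1/2, 3/4 | 25/32, 13/16, 7/8, 1 } => 49/64
G(BRBBRRRB) = { 0, 1/2, 3/4, 49/64 | 25/32, 13/16, 7/8, 1 } => 99/128
G(BRBBRRRBR) = { 0, 1/2, 3/4, 49/64 | 99/128, 25/32, 13/16, 7/8, 1 } => 197/256
G(BRBBRRRBRB) = { 0, 1/2, 3/4, 49/64, 197/256 | 99/128, 25/32, 13/16, 7/8, 1 } => 395/512
G(BRBBRRRBRBR) = { 0, 1/2, 3/4, 49/64, 197/256 | 395/512, 99/128, 25/32, 13/16, 7/8, 1 } => 789/1024
G(BRBBRRRBRBRR) = { 0, 1/2, 3/4, 49/64, 197/256 | 789/1024, 395/512, 99/128, 25/32, 13/16, 7/8, 1 } => 1577/2048
G(BRBBRRRBRBRRR) = { 0, 1/2, 3/4, 49/64, 197/256 | 1577/2048, 789/1024, 395/512, 99/128, 25/32, 13/16, 7/8, 1 } => 3153/4096
G(BRBBRRRBRBRRRR) = { 0, 1/2, 3/4, 49/64, 197/256 | 3153/4096, 1577/2048, 789/1024, 395/512, 99/128, 25/32, 13/16, 7/8, 1 } => 6305/8192
G(BRBBRRRBRBRRRRB) = { 0, 1/2, 3/4, 49/64, 197/256, 6305/8192 | 3153/4096, 1577/2048, 789/1024, 395/512, 99/128, 25/32, 13/16, 7/8, 1 } => 12611/16384

12611/16384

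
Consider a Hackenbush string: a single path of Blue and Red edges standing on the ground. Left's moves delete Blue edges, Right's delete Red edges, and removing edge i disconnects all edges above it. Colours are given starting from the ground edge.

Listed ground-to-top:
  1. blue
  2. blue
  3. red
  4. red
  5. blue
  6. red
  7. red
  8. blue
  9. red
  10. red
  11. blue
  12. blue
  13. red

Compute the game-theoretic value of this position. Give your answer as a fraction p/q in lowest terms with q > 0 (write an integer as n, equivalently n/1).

2637/2048

edge 1 of 13 (blue): { 0 | ∅ } = 1
edge 2 of 13 (blue): { 0; 1 | ∅ } = 2
edge 3 of 13 (red): { 0; 1 | 2 } = 3/2
edge 4 of 13 (red): { 0; 1 | 3/2; 2 } = 5/4
edge 5 of 13 (blue): { 0; 1; 5/4 | 3/2; 2 } = 11/8
edge 6 of 13 (red): { 0; 1; 5/4 | 11/8; 3/2; 2 } = 21/16
edge 7 of 13 (red): { 0; 1; 5/4 | 21/16; 11/8; 3/2; 2 } = 41/32
edge 8 of 13 (blue): { 0; 1; 5/4; 41/32 | 21/16; 11/8; 3/2; 2 } = 83/64
edge 9 of 13 (red): { 0; 1; 5/4; 41/32 | 83/64; 21/16; 11/8; 3/2; 2 } = 165/128
edge 10 of 13 (red): { 0; 1; 5/4; 41/32 | 165/128; 83/64; 21/16; 11/8; 3/2; 2 } = 329/256
edge 11 of 13 (blue): { 0; 1; 5/4; 41/32; 329/256 | 165/128; 83/64; 21/16; 11/8; 3/2; 2 } = 659/512
edge 12 of 13 (blue): { 0; 1; 5/4; 41/32; 329/256; 659/512 | 165/128; 83/64; 21/16; 11/8; 3/2; 2 } = 1319/1024
edge 13 of 13 (red): { 0; 1; 5/4; 41/32; 329/256; 659/512 | 1319/1024; 165/128; 83/64; 21/16; 11/8; 3/2; 2 } = 2637/2048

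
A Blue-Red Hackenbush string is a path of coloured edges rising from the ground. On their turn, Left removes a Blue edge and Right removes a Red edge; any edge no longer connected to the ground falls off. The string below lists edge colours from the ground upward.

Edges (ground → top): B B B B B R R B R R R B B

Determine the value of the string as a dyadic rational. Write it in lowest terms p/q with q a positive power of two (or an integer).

Recurse on prefixes of the 13-edge string B B B B B R R B R R R B B:
step 1: add B to get B; options L={ 0 } R={ (no moves) } — 1
step 2: add B to get BB; options L={ 0, 1 } R={ (no moves) } — 2
step 3: add B to get BBB; options L={ 0, 1, 2 } R={ (no moves) } — 3
step 4: add B to get BBBB; options L={ 0, 1, 2, 3 } R={ (no moves) } — 4
step 5: add B to get BBBBB; options L={ 0, 1, 2, 3, 4 } R={ (no moves) } — 5
step 6: add R to get BBBBBR; options L={ 0, 1, 2, 3, 4 } R={ 5 } — 9/2
step 7: add R to get BBBBBRR; options L={ 0, 1, 2, 3, 4 } R={ 9/2, 5 } — 17/4
step 8: add B to get BBBBBRRB; options L={ 0, 1, 2, 3, 4, 17/4 } R={ 9/2, 5 } — 35/8
step 9: add R to get BBBBBRRBR; options L={ 0, 1, 2, 3, 4, 17/4 } R={ 35/8, 9/2, 5 } — 69/16
step 10: add R to get BBBBBRRBRR; options L={ 0, 1, 2, 3, 4, 17/4 } R={ 69/16, 35/8, 9/2, 5 } — 137/32
step 11: add R to get BBBBBRRBRRR; options L={ 0, 1, 2, 3, 4, 17/4 } R={ 137/32, 69/16, 35/8, 9/2, 5 } — 273/64
step 12: add B to get BBBBBRRBRRRB; options L={ 0, 1, 2, 3, 4, 17/4, 273/64 } R={ 137/32, 69/16, 35/8, 9/2, 5 } — 547/128
step 13: add B to get BBBBBRRBRRRBB; options L={ 0, 1, 2, 3, 4, 17/4, 273/64, 547/128 } R={ 137/32, 69/16, 35/8, 9/2, 5 } — 1095/256

1095/256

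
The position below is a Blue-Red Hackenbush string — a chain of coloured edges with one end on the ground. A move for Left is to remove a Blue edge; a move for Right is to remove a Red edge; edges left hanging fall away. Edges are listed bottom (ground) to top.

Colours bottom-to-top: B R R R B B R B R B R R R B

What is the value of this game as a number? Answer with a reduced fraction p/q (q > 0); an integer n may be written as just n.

v_1 [B]  L=[0]  R=[·]  → 1
v_2 [BR]  L=[0]  R=[1]  → 1/2
v_3 [BRR]  L=[0]  R=[1/2,1]  → 1/4
v_4 [BRRR]  L=[0]  R=[1/4,1/2,1]  → 1/8
v_5 [BRRRB]  L=[0,1/8]  R=[1/4,1/2,1]  → 3/16
v_6 [BRRRBB]  L=[0,1/8,3/16]  R=[1/4,1/2,1]  → 7/32
v_7 [BRRRBBR]  L=[0,1/8,3/16]  R=[7/32,1/4,1/2,1]  → 13/64
v_8 [BRRRBBRB]  L=[0,1/8,3/16,13/64]  R=[7/32,1/4,1/2,1]  → 27/128
v_9 [BRRRBBRBR]  L=[0,1/8,3/16,13/64]  R=[27/128,7/32,1/4,1/2,1]  → 53/256
v_10 [BRRRBBRBRB]  L=[0,1/8,3/16,13/64,53/256]  R=[27/128,7/32,1/4,1/2,1]  → 107/512
v_11 [BRRRBBRBRBR]  L=[0,1/8,3/16,13/64,53/256]  R=[107/512,27/128,7/32,1/4,1/2,1]  → 213/1024
v_12 [BRRRBBRBRBRR]  L=[0,1/8,3/16,13/64,53/256]  R=[213/1024,107/512,27/128,7/32,1/4,1/2,1]  → 425/2048
v_13 [BRRRBBRBRBRRR]  L=[0,1/8,3/16,13/64,53/256]  R=[425/2048,213/1024,107/512,27/128,7/32,1/4,1/2,1]  → 849/4096
v_14 [BRRRBBRBRBRRRB]  L=[0,1/8,3/16,13/64,53/256,849/4096]  R=[425/2048,213/1024,107/512,27/128,7/32,1/4,1/2,1]  → 1699/8192

1699/8192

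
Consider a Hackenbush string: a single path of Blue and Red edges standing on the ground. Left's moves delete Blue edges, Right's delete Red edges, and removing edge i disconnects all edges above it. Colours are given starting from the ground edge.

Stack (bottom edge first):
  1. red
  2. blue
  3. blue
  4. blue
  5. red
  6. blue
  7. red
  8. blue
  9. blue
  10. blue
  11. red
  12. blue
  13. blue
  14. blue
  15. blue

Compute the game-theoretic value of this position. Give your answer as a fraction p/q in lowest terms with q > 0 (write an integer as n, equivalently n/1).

-2593/16384

step 1: add red to get r; options L={ — } R={ 0 } → -1
step 2: add blue to get rb; options L={ -1 } R={ 0 } → -1/2
step 3: add blue to get rbb; options L={ -1 -1/2 } R={ 0 } → -1/4
step 4: add blue to get rbbb; options L={ -1 -1/2 -1/4 } R={ 0 } → -1/8
step 5: add red to get rbbbr; options L={ -1 -1/2 -1/4 } R={ -1/8 0 } → -3/16
step 6: add blue to get rbbbrb; options L={ -1 -1/2 -1/4 -3/16 } R={ -1/8 0 } → -5/32
step 7: add red to get rbbbrbr; options L={ -1 -1/2 -1/4 -3/16 } R={ -5/32 -1/8 0 } → -11/64
step 8: add blue to get rbbbrbrb; options L={ -1 -1/2 -1/4 -3/16 -11/64 } R={ -5/32 -1/8 0 } → -21/128
step 9: add blue to get rbbbrbrbb; options L={ -1 -1/2 -1/4 -3/16 -11/64 -21/128 } R={ -5/32 -1/8 0 } → -41/256
step 10: add blue to get rbbbrbrbbb; options L={ -1 -1/2 -1/4 -3/16 -11/64 -21/128 -41/256 } R={ -5/32 -1/8 0 } → -81/512
step 11: add red to get rbbbrbrbbbr; options L={ -1 -1/2 -1/4 -3/16 -11/64 -21/128 -41/256 } R={ -81/512 -5/32 -1/8 0 } → -163/1024
step 12: add blue to get rbbbrbrbbbrb; options L={ -1 -1/2 -1/4 -3/16 -11/64 -21/128 -41/256 -163/1024 } R={ -81/512 -5/32 -1/8 0 } → -325/2048
step 13: add blue to get rbbbrbrbbbrbb; options L={ -1 -1/2 -1/4 -3/16 -11/64 -21/128 -41/256 -163/1024 -325/2048 } R={ -81/512 -5/32 -1/8 0 } → -649/4096
step 14: add blue to get rbbbrbrbbbrbbb; options L={ -1 -1/2 -1/4 -3/16 -11/64 -21/128 -41/256 -163/1024 -325/2048 -649/4096 } R={ -81/512 -5/32 -1/8 0 } → -1297/8192
step 15: add blue to get rbbbrbrbbbrbbbb; options L={ -1 -1/2 -1/4 -3/16 -11/64 -21/128 -41/256 -163/1024 -325/2048 -649/4096 -1297/8192 } R={ -81/512 -5/32 -1/8 0 } → -2593/16384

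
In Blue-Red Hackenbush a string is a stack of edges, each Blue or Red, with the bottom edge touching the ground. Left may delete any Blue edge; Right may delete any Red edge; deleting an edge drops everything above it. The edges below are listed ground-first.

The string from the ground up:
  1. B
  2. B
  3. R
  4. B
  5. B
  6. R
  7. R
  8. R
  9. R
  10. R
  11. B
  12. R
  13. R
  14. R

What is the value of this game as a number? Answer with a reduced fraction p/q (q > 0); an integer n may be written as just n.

7185/4096

edge 1 of 14 (B): { 0 | · } gives 1
edge 2 of 14 (B): { 0 1 | · } gives 2
edge 3 of 14 (R): { 0 1 | 2 } gives 3/2
edge 4 of 14 (B): { 0 1 3/2 | 2 } gives 7/4
edge 5 of 14 (B): { 0 1 3/2 7/4 | 2 } gives 15/8
edge 6 of 14 (R): { 0 1 3/2 7/4 | 15/8 2 } gives 29/16
edge 7 of 14 (R): { 0 1 3/2 7/4 | 29/16 15/8 2 } gives 57/32
edge 8 of 14 (R): { 0 1 3/2 7/4 | 57/32 29/16 15/8 2 } gives 113/64
edge 9 of 14 (R): { 0 1 3/2 7/4 | 113/64 57/32 29/16 15/8 2 } gives 225/128
edge 10 of 14 (R): { 0 1 3/2 7/4 | 225/128 113/64 57/32 29/16 15/8 2 } gives 449/256
edge 11 of 14 (B): { 0 1 3/2 7/4 449/256 | 225/128 113/64 57/32 29/16 15/8 2 } gives 899/512
edge 12 of 14 (R): { 0 1 3/2 7/4 449/256 | 899/512 225/128 113/64 57/32 29/16 15/8 2 } gives 1797/1024
edge 13 of 14 (R): { 0 1 3/2 7/4 449/256 | 1797/1024 899/512 225/128 113/64 57/32 29/16 15/8 2 } gives 3593/2048
edge 14 of 14 (R): { 0 1 3/2 7/4 449/256 | 3593/2048 1797/1024 899/512 225/128 113/64 57/32 29/16 15/8 2 } gives 7185/4096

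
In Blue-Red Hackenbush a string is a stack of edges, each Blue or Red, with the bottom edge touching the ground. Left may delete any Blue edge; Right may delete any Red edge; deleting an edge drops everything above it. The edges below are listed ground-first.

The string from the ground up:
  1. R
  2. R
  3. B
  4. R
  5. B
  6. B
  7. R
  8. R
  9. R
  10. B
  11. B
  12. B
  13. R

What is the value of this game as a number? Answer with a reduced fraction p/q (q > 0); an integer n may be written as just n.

1 of 13 · R · max L −∞ · min R 0 gives -1
2 of 13 · RR · max L −∞ · min R -1 gives -2
3 of 13 · RRB · max L -2 · min R -1 gives -3/2
4 of 13 · RRBR · max L -2 · min R -3/2 gives -7/4
5 of 13 · RRBRB · max L -7/4 · min R -3/2 gives -13/8
6 of 13 · RRBRBB · max L -13/8 · min R -3/2 gives -25/16
7 of 13 · RRBRBBR · max L -13/8 · min R -25/16 gives -51/32
8 of 13 · RRBRBBRR · max L -13/8 · min R -51/32 gives -103/64
9 of 13 · RRBRBBRRR · max L -13/8 · min R -103/64 gives -207/128
10 of 13 · RRBRBBRRRB · max L -207/128 · min R -103/64 gives -413/256
11 of 13 · RRBRBBRRRBB · max L -413/256 · min R -103/64 gives -825/512
12 of 13 · RRBRBBRRRBBB · max L -825/512 · min R -103/64 gives -1649/1024
13 of 13 · RRBRBBRRRBBBR · max L -825/512 · min R -1649/1024 gives -3299/2048

-3299/2048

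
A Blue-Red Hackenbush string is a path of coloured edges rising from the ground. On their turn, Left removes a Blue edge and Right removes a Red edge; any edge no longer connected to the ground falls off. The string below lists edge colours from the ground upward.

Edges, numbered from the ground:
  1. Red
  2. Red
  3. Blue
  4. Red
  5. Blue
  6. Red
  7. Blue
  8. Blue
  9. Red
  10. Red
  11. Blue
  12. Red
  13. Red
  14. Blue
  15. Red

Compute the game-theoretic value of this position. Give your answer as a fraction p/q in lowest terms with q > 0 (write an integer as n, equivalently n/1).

-13531/8192

Prefix values for Red Red Blue Red Blue Red Blue Blue Red Red Blue Red Red Blue Red via {L|R} + simplicity:
value(R) = { — | 0 } gives -1
value(RR) = { — | -1; 0 } gives -2
value(RRB) = { -2 | -1; 0 } gives -3/2
value(RRBR) = { -2 | -3/2; -1; 0 } gives -7/4
value(RRBRB) = { -2; -7/4 | -3/2; -1; 0 } gives -13/8
value(RRBRBR) = { -2; -7/4 | -13/8; -3/2; -1; 0 } gives -27/16
value(RRBRBRB) = { -2; -7/4; -27/16 | -13/8; -3/2; -1; 0 } gives -53/32
value(RRBRBRBB) = { -2; -7/4; -27/16; -53/32 | -13/8; -3/2; -1; 0 } gives -105/64
value(RRBRBRBBR) = { -2; -7/4; -27/16; -53/32 | -105/64; -13/8; -3/2; -1; 0 } gives -211/128
value(RRBRBRBBRR) = { -2; -7/4; -27/16; -53/32 | -211/128; -105/64; -13/8; -3/2; -1; 0 } gives -423/256
value(RRBRBRBBRRB) = { -2; -7/4; -27/16; -53/32; -423/256 | -211/128; -105/64; -13/8; -3/2; -1; 0 } gives -845/512
value(RRBRBRBBRRBR) = { -2; -7/4; -27/16; -53/32; -423/256 | -845/512; -211/128; -105/64; -13/8; -3/2; -1; 0 } gives -1691/1024
value(RRBRBRBBRRBRR) = { -2; -7/4; -27/16; -53/32; -423/256 | -1691/1024; -845/512; -211/128; -105/64; -13/8; -3/2; -1; 0 } gives -3383/2048
value(RRBRBRBBRRBRRB) = { -2; -7/4; -27/16; -53/32; -423/256; -3383/2048 | -1691/1024; -845/512; -211/128; -105/64; -13/8; -3/2; -1; 0 } gives -6765/4096
value(RRBRBRBBRRBRRBR) = { -2; -7/4; -27/16; -53/32; -423/256; -3383/2048 | -6765/4096; -1691/1024; -845/512; -211/128; -105/64; -13/8; -3/2; -1; 0 } gives -13531/8192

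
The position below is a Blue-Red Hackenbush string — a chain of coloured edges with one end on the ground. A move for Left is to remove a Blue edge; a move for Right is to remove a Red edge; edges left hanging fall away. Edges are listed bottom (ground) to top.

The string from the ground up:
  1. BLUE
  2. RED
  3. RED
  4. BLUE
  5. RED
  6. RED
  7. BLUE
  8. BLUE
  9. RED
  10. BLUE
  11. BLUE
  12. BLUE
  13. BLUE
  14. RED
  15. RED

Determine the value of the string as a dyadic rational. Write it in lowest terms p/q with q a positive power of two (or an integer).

4985/16384

v(B) = { 0 | — } => 1
v(BR) = { 0 | 1 } => 1/2
v(BRR) = { 0 | 1/2; 1 } => 1/4
v(BRRB) = { 0; 1/4 | 1/2; 1 } => 3/8
v(BRRBR) = { 0; 1/4 | 3/8; 1/2; 1 } => 5/16
v(BRRBRR) = { 0; 1/4 | 5/16; 3/8; 1/2; 1 } => 9/32
v(BRRBRRB) = { 0; 1/4; 9/32 | 5/16; 3/8; 1/2; 1 } => 19/64
v(BRRBRRBB) = { 0; 1/4; 9/32; 19/64 | 5/16; 3/8; 1/2; 1 } => 39/128
v(BRRBRRBBR) = { 0; 1/4; 9/32; 19/64 | 39/128; 5/16; 3/8; 1/2; 1 } => 77/256
v(BRRBRRBBRB) = { 0; 1/4; 9/32; 19/64; 77/256 | 39/128; 5/16; 3/8; 1/2; 1 } => 155/512
v(BRRBRRBBRBB) = { 0; 1/4; 9/32; 19/64; 77/256; 155/512 | 39/128; 5/16; 3/8; 1/2; 1 } => 311/1024
v(BRRBRRBBRBBB) = { 0; 1/4; 9/32; 19/64; 77/256; 155/512; 311/1024 | 39/128; 5/16; 3/8; 1/2; 1 } => 623/2048
v(BRRBRRBBRBBBB) = { 0; 1/4; 9/32; 19/64; 77/256; 155/512; 311/1024; 623/2048 | 39/128; 5/16; 3/8; 1/2; 1 } => 1247/4096
v(BRRBRRBBRBBBBR) = { 0; 1/4; 9/32; 19/64; 77/256; 155/512; 311/1024; 623/2048 | 1247/4096; 39/128; 5/16; 3/8; 1/2; 1 } => 2493/8192
v(BRRBRRBBRBBBBRR) = { 0; 1/4; 9/32; 19/64; 77/256; 155/512; 311/1024; 623/2048 | 2493/8192; 1247/4096; 39/128; 5/16; 3/8; 1/2; 1 } => 4985/16384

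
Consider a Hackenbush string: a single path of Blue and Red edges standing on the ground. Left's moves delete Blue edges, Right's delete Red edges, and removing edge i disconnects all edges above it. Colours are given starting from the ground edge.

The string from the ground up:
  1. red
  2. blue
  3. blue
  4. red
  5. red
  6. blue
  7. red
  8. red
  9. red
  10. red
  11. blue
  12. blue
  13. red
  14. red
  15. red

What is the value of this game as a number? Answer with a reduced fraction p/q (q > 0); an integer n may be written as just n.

Build value(s[:k]) for k = 1..15, string s = red blue blue red red blue red red red red blue blue red red red.
value_1 [r]  L=[∅]  R=[0]  -> -1
value_2 [rb]  L=[-1]  R=[0]  -> -1/2
value_3 [rbb]  L=[-1, -1/2]  R=[0]  -> -1/4
value_4 [rbbr]  L=[-1, -1/2]  R=[-1/4, 0]  -> -3/8
value_5 [rbbrr]  L=[-1, -1/2]  R=[-3/8, -1/4, 0]  -> -7/16
value_6 [rbbrrb]  L=[-1, -1/2, -7/16]  R=[-3/8, -1/4, 0]  -> -13/32
value_7 [rbbrrbr]  L=[-1, -1/2, -7/16]  R=[-13/32, -3/8, -1/4, 0]  -> -27/64
value_8 [rbbrrbrr]  L=[-1, -1/2, -7/16]  R=[-27/64, -13/32, -3/8, -1/4, 0]  -> -55/128
value_9 [rbbrrbrrr]  L=[-1, -1/2, -7/16]  R=[-55/128, -27/64, -13/32, -3/8, -1/4, 0]  -> -111/256
value_10 [rbbrrbrrrr]  L=[-1, -1/2, -7/16]  R=[-111/256, -55/128, -27/64, -13/32, -3/8, -1/4, 0]  -> -223/512
value_11 [rbbrrbrrrrb]  L=[-1, -1/2, -7/16, -223/512]  R=[-111/256, -55/128, -27/64, -13/32, -3/8, -1/4, 0]  -> -445/1024
value_12 [rbbrrbrrrrbb]  L=[-1, -1/2, -7/16, -223/512, -445/1024]  R=[-111/256, -55/128, -27/64, -13/32, -3/8, -1/4, 0]  -> -889/2048
value_13 [rbbrrbrrrrbbr]  L=[-1, -1/2, -7/16, -223/512, -445/1024]  R=[-889/2048, -111/256, -55/128, -27/64, -13/32, -3/8, -1/4, 0]  -> -1779/4096
value_14 [rbbrrbrrrrbbrr]  L=[-1, -1/2, -7/16, -223/512, -445/1024]  R=[-1779/4096, -889/2048, -111/256, -55/128, -27/64, -13/32, -3/8, -1/4, 0]  -> -3559/8192
value_15 [rbbrrbrrrrbbrrr]  L=[-1, -1/2, -7/16, -223/512, -445/1024]  R=[-3559/8192, -1779/4096, -889/2048, -111/256, -55/128, -27/64, -13/32, -3/8, -1/4, 0]  -> -7119/16384

-7119/16384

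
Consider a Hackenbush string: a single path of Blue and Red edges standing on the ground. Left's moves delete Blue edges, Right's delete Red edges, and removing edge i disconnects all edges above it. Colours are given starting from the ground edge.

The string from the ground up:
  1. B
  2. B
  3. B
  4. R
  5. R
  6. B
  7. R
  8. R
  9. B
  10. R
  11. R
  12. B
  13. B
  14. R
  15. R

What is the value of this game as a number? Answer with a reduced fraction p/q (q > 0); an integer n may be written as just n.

val_1 [B]  L=[0]  R=[—]  so 1
val_2 [BB]  L=[0, 1]  R=[—]  so 2
val_3 [BBB]  L=[0, 1, 2]  R=[—]  so 3
val_4 [BBBR]  L=[0, 1, 2]  R=[3]  so 5/2
val_5 [BBBRR]  L=[0, 1, 2]  R=[5/2, 3]  so 9/4
val_6 [BBBRRB]  L=[0, 1, 2, 9/4]  R=[5/2, 3]  so 19/8
val_7 [BBBRRBR]  L=[0, 1, 2, 9/4]  R=[19/8, 5/2, 3]  so 37/16
val_8 [BBBRRBRR]  L=[0, 1, 2, 9/4]  R=[37/16, 19/8, 5/2, 3]  so 73/32
val_9 [BBBRRBRRB]  L=[0, 1, 2, 9/4, 73/32]  R=[37/16, 19/8, 5/2, 3]  so 147/64
val_10 [BBBRRBRRBR]  L=[0, 1, 2, 9/4, 73/32]  R=[147/64, 37/16, 19/8, 5/2, 3]  so 293/128
val_11 [BBBRRBRRBRR]  L=[0, 1, 2, 9/4, 73/32]  R=[293/128, 147/64, 37/16, 19/8, 5/2, 3]  so 585/256
val_12 [BBBRRBRRBRRB]  L=[0, 1, 2, 9/4, 73/32, 585/256]  R=[293/128, 147/64, 37/16, 19/8, 5/2, 3]  so 1171/512
val_13 [BBBRRBRRBRRBB]  L=[0, 1, 2, 9/4, 73/32, 585/256, 1171/512]  R=[293/128, 147/64, 37/16, 19/8, 5/2, 3]  so 2343/1024
val_14 [BBBRRBRRBRRBBR]  L=[0, 1, 2, 9/4, 73/32, 585/256, 1171/512]  R=[2343/1024, 293/128, 147/64, 37/16, 19/8, 5/2, 3]  so 4685/2048
val_15 [BBBRRBRRBRRBBRR]  L=[0, 1, 2, 9/4, 73/32, 585/256, 1171/512]  R=[4685/2048, 2343/1024, 293/128, 147/64, 37/16, 19/8, 5/2, 3]  so 9369/4096

9369/4096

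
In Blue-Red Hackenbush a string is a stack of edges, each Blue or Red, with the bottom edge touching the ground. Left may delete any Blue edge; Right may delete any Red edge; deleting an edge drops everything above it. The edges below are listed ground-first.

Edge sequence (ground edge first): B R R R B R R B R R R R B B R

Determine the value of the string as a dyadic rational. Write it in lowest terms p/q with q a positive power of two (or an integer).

B: Left { 0 }, Right { — } gives simplest 1
BR: Left { 0 }, Right { 1 } gives simplest 1/2
BRR: Left { 0 }, Right { 1/2,1 } gives simplest 1/4
BRRR: Left { 0 }, Right { 1/4,1/2,1 } gives simplest 1/8
BRRRB: Left { 0,1/8 }, Right { 1/4,1/2,1 } gives simplest 3/16
BRRRBR: Left { 0,1/8 }, Right { 3/16,1/4,1/2,1 } gives simplest 5/32
BRRRBRR: Left { 0,1/8 }, Right { 5/32,3/16,1/4,1/2,1 } gives simplest 9/64
BRRRBRRB: Left { 0,1/8,9/64 }, Right { 5/32,3/16,1/4,1/2,1 } gives simplest 19/128
BRRRBRRBR: Left { 0,1/8,9/64 }, Right { 19/128,5/32,3/16,1/4,1/2,1 } gives simplest 37/256
BRRRBRRBRR: Left { 0,1/8,9/64 }, Right { 37/256,19/128,5/32,3/16,1/4,1/2,1 } gives simplest 73/512
BRRRBRRBRRR: Left { 0,1/8,9/64 }, Right { 73/512,37/256,19/128,5/32,3/16,1/4,1/2,1 } gives simplest 145/1024
BRRRBRRBRRRR: Left { 0,1/8,9/64 }, Right { 145/1024,73/512,37/256,19/128,5/32,3/16,1/4,1/2,1 } gives simplest 289/2048
BRRRBRRBRRRRB: Left { 0,1/8,9/64,289/2048 }, Right { 145/1024,73/512,37/256,19/128,5/32,3/16,1/4,1/2,1 } gives simplest 579/4096
BRRRBRRBRRRRBB: Left { 0,1/8,9/64,289/2048,579/4096 }, Right { 145/1024,73/512,37/256,19/128,5/32,3/16,1/4,1/2,1 } gives simplest 1159/8192
BRRRBRRBRRRRBBR: Left { 0,1/8,9/64,289/2048,579/4096 }, Right { 1159/8192,145/1024,73/512,37/256,19/128,5/32,3/16,1/4,1/2,1 } gives simplest 2317/16384

2317/16384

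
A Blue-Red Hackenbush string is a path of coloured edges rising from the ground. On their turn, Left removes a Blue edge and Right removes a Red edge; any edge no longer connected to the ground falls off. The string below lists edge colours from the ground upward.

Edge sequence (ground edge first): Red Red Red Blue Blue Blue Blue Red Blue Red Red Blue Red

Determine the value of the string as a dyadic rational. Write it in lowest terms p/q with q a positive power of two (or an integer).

-2139/1024

G_1 [R]  L=[none]  R=[0]  so -1
G_2 [RR]  L=[none]  R=[-1; 0]  so -2
G_3 [RRR]  L=[none]  R=[-2; -1; 0]  so -3
G_4 [RRRB]  L=[-3]  R=[-2; -1; 0]  so -5/2
G_5 [RRRBB]  L=[-3; -5/2]  R=[-2; -1; 0]  so -9/4
G_6 [RRRBBB]  L=[-3; -5/2; -9/4]  R=[-2; -1; 0]  so -17/8
G_7 [RRRBBBB]  L=[-3; -5/2; -9/4; -17/8]  R=[-2; -1; 0]  so -33/16
G_8 [RRRBBBBR]  L=[-3; -5/2; -9/4; -17/8]  R=[-33/16; -2; -1; 0]  so -67/32
G_9 [RRRBBBBRB]  L=[-3; -5/2; -9/4; -17/8; -67/32]  R=[-33/16; -2; -1; 0]  so -133/64
G_10 [RRRBBBBRBR]  L=[-3; -5/2; -9/4; -17/8; -67/32]  R=[-133/64; -33/16; -2; -1; 0]  so -267/128
G_11 [RRRBBBBRBRR]  L=[-3; -5/2; -9/4; -17/8; -67/32]  R=[-267/128; -133/64; -33/16; -2; -1; 0]  so -535/256
G_12 [RRRBBBBRBRRB]  L=[-3; -5/2; -9/4; -17/8; -67/32; -535/256]  R=[-267/128; -133/64; -33/16; -2; -1; 0]  so -1069/512
G_13 [RRRBBBBRBRRBR]  L=[-3; -5/2; -9/4; -17/8; -67/32; -535/256]  R=[-1069/512; -267/128; -133/64; -33/16; -2; -1; 0]  so -2139/1024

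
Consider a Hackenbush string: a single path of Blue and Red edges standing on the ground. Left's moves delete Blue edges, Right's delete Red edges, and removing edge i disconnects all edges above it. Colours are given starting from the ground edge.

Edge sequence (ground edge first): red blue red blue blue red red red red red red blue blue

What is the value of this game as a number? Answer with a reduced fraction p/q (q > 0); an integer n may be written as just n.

step 1: add red to get r; options L={ ∅ } R={ 0 } — -1
step 2: add blue to get rb; options L={ -1 } R={ 0 } — -1/2
step 3: add red to get rbr; options L={ -1 } R={ -1/2,0 } — -3/4
step 4: add blue to get rbrb; options L={ -1,-3/4 } R={ -1/2,0 } — -5/8
step 5: add blue to get rbrbb; options L={ -1,-3/4,-5/8 } R={ -1/2,0 } — -9/16
step 6: add red to get rbrbbr; options L={ -1,-3/4,-5/8 } R={ -9/16,-1/2,0 } — -19/32
step 7: add red to get rbrbbrr; options L={ -1,-3/4,-5/8 } R={ -19/32,-9/16,-1/2,0 } — -39/64
step 8: add red to get rbrbbrrr; options L={ -1,-3/4,-5/8 } R={ -39/64,-19/32,-9/16,-1/2,0 } — -79/128
step 9: add red to get rbrbbrrrr; options L={ -1,-3/4,-5/8 } R={ -79/128,-39/64,-19/32,-9/16,-1/2,0 } — -159/256
step 10: add red to get rbrbbrrrrr; options L={ -1,-3/4,-5/8 } R={ -159/256,-79/128,-39/64,-19/32,-9/16,-1/2,0 } — -319/512
step 11: add red to get rbrbbrrrrrr; options L={ -1,-3/4,-5/8 } R={ -319/512,-159/256,-79/128,-39/64,-19/32,-9/16,-1/2,0 } — -639/1024
step 12: add blue to get rbrbbrrrrrrb; options L={ -1,-3/4,-5/8,-639/1024 } R={ -319/512,-159/256,-79/128,-39/64,-19/32,-9/16,-1/2,0 } — -1277/2048
step 13: add blue to get rbrbbrrrrrrbb; options L={ -1,-3/4,-5/8,-639/1024,-1277/2048 } R={ -319/512,-159/256,-79/128,-39/64,-19/32,-9/16,-1/2,0 } — -2553/4096

-2553/4096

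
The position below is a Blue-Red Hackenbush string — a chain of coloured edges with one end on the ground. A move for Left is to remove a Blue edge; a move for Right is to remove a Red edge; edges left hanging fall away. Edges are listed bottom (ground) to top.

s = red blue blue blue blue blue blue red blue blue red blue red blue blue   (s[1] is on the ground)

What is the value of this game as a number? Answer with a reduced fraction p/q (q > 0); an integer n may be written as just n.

-297/16384

Prefix values for red blue blue blue blue blue blue red blue blue red blue red blue blue via {L|R} + simplicity:
step 1: add red to get r; options L={ — } R={ 0 } ⇒ -1
step 2: add blue to get rb; options L={ -1 } R={ 0 } ⇒ -1/2
step 3: add blue to get rbb; options L={ -1,-1/2 } R={ 0 } ⇒ -1/4
step 4: add blue to get rbbb; options L={ -1,-1/2,-1/4 } R={ 0 } ⇒ -1/8
step 5: add blue to get rbbbb; options L={ -1,-1/2,-1/4,-1/8 } R={ 0 } ⇒ -1/16
step 6: add blue to get rbbbbb; options L={ -1,-1/2,-1/4,-1/8,-1/16 } R={ 0 } ⇒ -1/32
step 7: add blue to get rbbbbbb; options L={ -1,-1/2,-1/4,-1/8,-1/16,-1/32 } R={ 0 } ⇒ -1/64
step 8: add red to get rbbbbbbr; options L={ -1,-1/2,-1/4,-1/8,-1/16,-1/32 } R={ -1/64,0 } ⇒ -3/128
step 9: add blue to get rbbbbbbrb; options L={ -1,-1/2,-1/4,-1/8,-1/16,-1/32,-3/128 } R={ -1/64,0 } ⇒ -5/256
step 10: add blue to get rbbbbbbrbb; options L={ -1,-1/2,-1/4,-1/8,-1/16,-1/32,-3/128,-5/256 } R={ -1/64,0 } ⇒ -9/512
step 11: add red to get rbbbbbbrbbr; options L={ -1,-1/2,-1/4,-1/8,-1/16,-1/32,-3/128,-5/256 } R={ -9/512,-1/64,0 } ⇒ -19/1024
step 12: add blue to get rbbbbbbrbbrb; options L={ -1,-1/2,-1/4,-1/8,-1/16,-1/32,-3/128,-5/256,-19/1024 } R={ -9/512,-1/64,0 } ⇒ -37/2048
step 13: add red to get rbbbbbbrbbrbr; options L={ -1,-1/2,-1/4,-1/8,-1/16,-1/32,-3/128,-5/256,-19/1024 } R={ -37/2048,-9/512,-1/64,0 } ⇒ -75/4096
step 14: add blue to get rbbbbbbrbbrbrb; options L={ -1,-1/2,-1/4,-1/8,-1/16,-1/32,-3/128,-5/256,-19/1024,-75/4096 } R={ -37/2048,-9/512,-1/64,0 } ⇒ -149/8192
step 15: add blue to get rbbbbbbrbbrbrbb; options L={ -1,-1/2,-1/4,-1/8,-1/16,-1/32,-3/128,-5/256,-19/1024,-75/4096,-149/8192 } R={ -37/2048,-9/512,-1/64,0 } ⇒ -297/16384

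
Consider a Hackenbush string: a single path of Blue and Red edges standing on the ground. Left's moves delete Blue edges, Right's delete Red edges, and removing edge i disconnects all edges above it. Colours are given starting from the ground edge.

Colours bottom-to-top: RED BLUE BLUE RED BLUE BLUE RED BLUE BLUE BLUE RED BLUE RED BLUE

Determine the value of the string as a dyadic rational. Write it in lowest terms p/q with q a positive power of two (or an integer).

edge 1 of 14 (RED): {  | 0 } = -1
edge 2 of 14 (BLUE): { -1 | 0 } = -1/2
edge 3 of 14 (BLUE): { -1, -1/2 | 0 } = -1/4
edge 4 of 14 (RED): { -1, -1/2 | -1/4, 0 } = -3/8
edge 5 of 14 (BLUE): { -1, -1/2, -3/8 | -1/4, 0 } = -5/16
edge 6 of 14 (BLUE): { -1, -1/2, -3/8, -5/16 | -1/4, 0 } = -9/32
edge 7 of 14 (RED): { -1, -1/2, -3/8, -5/16 | -9/32, -1/4, 0 } = -19/64
edge 8 of 14 (BLUE): { -1, -1/2, -3/8, -5/16, -19/64 | -9/32, -1/4, 0 } = -37/128
edge 9 of 14 (BLUE): { -1, -1/2, -3/8, -5/16, -19/64, -37/128 | -9/32, -1/4, 0 } = -73/256
edge 10 of 14 (BLUE): { -1, -1/2, -3/8, -5/16, -19/64, -37/128, -73/256 | -9/32, -1/4, 0 } = -145/512
edge 11 of 14 (RED): { -1, -1/2, -3/8, -5/16, -19/64, -37/128, -73/256 | -145/512, -9/32, -1/4, 0 } = -291/1024
edge 12 of 14 (BLUE): { -1, -1/2, -3/8, -5/16, -19/64, -37/128, -73/256, -291/1024 | -145/512, -9/32, -1/4, 0 } = -581/2048
edge 13 of 14 (RED): { -1, -1/2, -3/8, -5/16, -19/64, -37/128, -73/256, -291/1024 | -581/2048, -145/512, -9/32, -1/4, 0 } = -1163/4096
edge 14 of 14 (BLUE): { -1, -1/2, -3/8, -5/16, -19/64, -37/128, -73/256, -291/1024, -1163/4096 | -581/2048, -145/512, -9/32, -1/4, 0 } = -2325/8192

-2325/8192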